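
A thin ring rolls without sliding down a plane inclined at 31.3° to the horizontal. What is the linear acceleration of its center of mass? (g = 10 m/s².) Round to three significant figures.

With I = MR², the ratio k = I/(MR²) is 1.
Newton's second law down the slope: Mg sinθ − f = Ma. The torque equation fR = Iα (with α = a/R) gives f = kMa.
Eliminating f: Mg sinθ = (1+k)Ma, so a = g sinθ/(1+k) = 10 × sin31.3° / 2 ≈ 2.60 m/s².

a ≈ 2.60 m/s²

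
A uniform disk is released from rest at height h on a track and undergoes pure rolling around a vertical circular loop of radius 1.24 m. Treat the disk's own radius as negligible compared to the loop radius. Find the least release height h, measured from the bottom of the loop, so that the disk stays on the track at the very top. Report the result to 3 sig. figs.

h_min ≈ 3.41 m

Here I = (1/2)MR², so the shape factor k = I/(MR²) = 0.5.
At the top of the loop, the minimum-contact condition is Mg = Mv_top²/r, so v_top² = gr.
With ω = v/R, the kinetic energy at speed v is ½(1+k)Mv² = (3/4)Mv².
Energy conservation from release (height h) to the top (height 2r): Mgh = Mg(2r) + (3/4)M·gr.
Thus h_min = 2r + (1+k)r/2 = r(2 + 1.5/2) = 1.24 × 2.75 ≈ 3.41 m.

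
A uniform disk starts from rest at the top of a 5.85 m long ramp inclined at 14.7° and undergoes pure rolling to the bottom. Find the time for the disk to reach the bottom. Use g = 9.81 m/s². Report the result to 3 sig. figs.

The moment of inertia is (1/2)MR², giving k ≡ I/(MR²) = 0.5.
Translational: Mg sinθ − f = Ma. Rotational about the CM: fR = Iα = kMRa, so f = kMa.
Hence a = g sinθ/(1+k) = 9.81×sin14.7°/1.5 = 1.66 m/s².
Starting from rest, L = ½at², so t = √(2L/a) = √(2×5.85/1.66) ≈ 2.66 s.

t ≈ 2.66 s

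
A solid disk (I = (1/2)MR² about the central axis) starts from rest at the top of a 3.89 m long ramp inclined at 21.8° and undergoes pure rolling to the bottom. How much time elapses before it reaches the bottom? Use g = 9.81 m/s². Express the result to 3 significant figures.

The moment of inertia is (1/2)MR², giving k ≡ I/(MR²) = 0.5.
Along the incline Mg sinθ − f = Ma, and torque about the center fR = Iα = kMR²(a/R) gives f = kMa.
Hence a = g sinθ/(1+k) = 9.81×sin21.8°/1.5 = 2.429 m/s².
With constant a from rest, t = √(2L/a) = √(2·3.89/2.429) ≈ 1.79 s.

t ≈ 1.79 s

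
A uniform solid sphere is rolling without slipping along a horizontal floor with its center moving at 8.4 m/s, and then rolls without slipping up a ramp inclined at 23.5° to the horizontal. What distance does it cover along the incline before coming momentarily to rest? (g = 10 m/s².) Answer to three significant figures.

d ≈ 12.4 m

Here I = (2/5)MR², so the shape factor k = I/(MR²) = 0.4.
Rolling without slipping gives ω = v/R, so the total kinetic energy is ½Mv² + ½Iω² = ½(1+k)Mv² = (7/10)Mv².
Setting this equal to Mgh gives the vertical rise h = (1+k)v₀²/(2g) = 1.4×8.4²/(2×10) = 4.939 m.
Along the incline, d = h/sinθ = 4.939/sin23.5° ≈ 12.4 m.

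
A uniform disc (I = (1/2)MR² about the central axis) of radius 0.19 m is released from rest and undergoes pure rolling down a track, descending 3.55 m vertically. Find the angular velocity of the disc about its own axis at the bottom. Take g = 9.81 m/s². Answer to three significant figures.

ω ≈ 35.9 rad/s

Here I = (1/2)MR², so the shape factor k = I/(MR²) = 0.5.
Rolling without slipping gives ω = v/R, so the total kinetic energy is ½Mv² + ½Iω² = ½(1+k)Mv² = (3/4)Mv².
Energy conservation Mgh = ½(1+k)Mv² gives v = √(2gh/(1+k)) = √(2 × 9.81 × 3.55 / 1.5) = 6.814 m/s.
Then ω = v/R = 6.814 / 0.19 ≈ 35.9 rad/s.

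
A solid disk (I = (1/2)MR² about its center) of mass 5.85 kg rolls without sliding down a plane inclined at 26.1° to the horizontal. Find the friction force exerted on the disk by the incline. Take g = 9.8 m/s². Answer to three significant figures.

Here I = (1/2)MR², so the shape factor k = I/(MR²) = 0.5.
Translational: Mg sinθ − f = Ma. Rotational about the CM: fR = Iα = kMRa, so f = kMa.
Combining, a = g sinθ/(1+k) and f = kMa = kMg sinθ/(1+k).
f = 0.5 × 5.85 × 9.8 × sin26.1° / 1.5 ≈ 8.41 N.

f ≈ 8.41 N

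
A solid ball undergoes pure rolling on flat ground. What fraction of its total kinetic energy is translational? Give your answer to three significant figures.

The moment of inertia is (2/5)MR², giving k ≡ I/(MR²) = 0.4.
With ω = v/R, KE_trans = ½Mv² and KE_rot = ½Iω² = ½kMv², so KE_total = ½(1+k)Mv².
The translational fraction is therefore 1/(1+k) = 1/1.4 ≈ 0.714.

fraction ≈ 0.714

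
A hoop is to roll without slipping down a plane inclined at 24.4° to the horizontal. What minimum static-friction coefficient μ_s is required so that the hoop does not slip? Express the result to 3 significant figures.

μ_min ≈ 0.227

The moment of inertia is MR², giving k ≡ I/(MR²) = 1.
Translational: Mg sinθ − f = Ma. Rotational about the CM: fR = Iα = kMRa, so f = kMa.
These give a = g sinθ/(1+k) and the required friction f = kMg sinθ/(1+k).
With N = Mg cosθ, the no-slip condition f ≤ μN gives μ_min = f/N = k tanθ/(1+k).
μ_min = 1 × tan24.4° / 2 ≈ 0.227.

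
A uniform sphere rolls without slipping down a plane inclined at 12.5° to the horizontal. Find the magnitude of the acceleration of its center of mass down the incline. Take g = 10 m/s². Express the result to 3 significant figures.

Here I = (2/5)MR², so the shape factor k = I/(MR²) = 0.4.
Newton's second law down the slope: Mg sinθ − f = Ma. The torque equation fR = Iα (with α = a/R) gives f = kMa.
Eliminating f: Mg sinθ = (1+k)Ma, so a = g sinθ/(1+k) = 10 × sin12.5° / 1.4 ≈ 1.55 m/s².

a ≈ 1.55 m/s²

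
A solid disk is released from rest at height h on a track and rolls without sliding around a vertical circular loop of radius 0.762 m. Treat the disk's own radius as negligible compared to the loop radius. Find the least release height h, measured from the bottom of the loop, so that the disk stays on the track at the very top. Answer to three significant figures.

For this body I = (1/2)MR², i.e. k = I/(MR²) = 0.5.
At the top, contact is just lost when gravity alone supplies the centripetal force: Mg = Mv_top²/r, i.e. v_top² = gr.
With ω = v/R, the kinetic energy at speed v is ½(1+k)Mv² = (3/4)Mv².
Energy conservation from release (height h) to the top (height 2r): Mgh = Mg(2r) + (3/4)M·gr.
Thus h_min = 2r + (1+k)r/2 = r(2 + 1.5/2) = 0.762 × 2.75 ≈ 2.10 m.

h_min ≈ 2.10 m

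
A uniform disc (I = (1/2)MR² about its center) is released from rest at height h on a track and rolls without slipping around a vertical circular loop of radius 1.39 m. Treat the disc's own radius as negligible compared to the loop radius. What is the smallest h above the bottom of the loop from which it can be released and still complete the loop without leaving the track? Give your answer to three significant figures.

Here I = (1/2)MR², so the shape factor k = I/(MR²) = 0.5.
At the top of the loop, the minimum-contact condition is Mg = Mv_top²/r, so v_top² = gr.
With ω = v/R, the kinetic energy at speed v is ½(1+k)Mv² = (3/4)Mv².
Energy conservation from release (height h) to the top (height 2r): Mgh = Mg(2r) + (3/4)M·gr.
Thus h_min = 2r + (1+k)r/2 = r(2 + 1.5/2) = 1.39 × 2.75 ≈ 3.82 m.

h_min ≈ 3.82 m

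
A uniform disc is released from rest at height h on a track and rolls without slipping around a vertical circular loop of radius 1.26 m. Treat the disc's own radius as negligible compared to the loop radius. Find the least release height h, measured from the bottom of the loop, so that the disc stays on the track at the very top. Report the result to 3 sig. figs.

h_min ≈ 3.47 m

Here I = (1/2)MR², so the shape factor k = I/(MR²) = 0.5.
At the top, contact is just lost when gravity alone supplies the centripetal force: Mg = Mv_top²/r, i.e. v_top² = gr.
With ω = v/R, the kinetic energy at speed v is ½(1+k)Mv² = (3/4)Mv².
Energy conservation from release (height h) to the top (height 2r): Mgh = Mg(2r) + (3/4)M·gr.
Thus h_min = 2r + (1+k)r/2 = r(2 + 1.5/2) = 1.26 × 2.75 ≈ 3.47 m.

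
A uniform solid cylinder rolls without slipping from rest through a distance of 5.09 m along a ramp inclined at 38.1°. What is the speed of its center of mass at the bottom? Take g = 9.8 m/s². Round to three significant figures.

The moment of inertia is (1/2)MR², giving k ≡ I/(MR²) = 0.5.
The rolling condition ω = v/R makes the rotational term ½I(v/R)² = ½kMv², so KE_total = ½(1+k)Mv² = (3/4)Mv².
The vertical drop is h = L sinθ = 5.09 × sin38.1° = 3.141 m.
Setting Mgh = (3/4)Mv² gives v = √(2gh/(1+k)) = √(2·9.8·3.141/1.5) ≈ 6.41 m/s.

v ≈ 6.41 m/s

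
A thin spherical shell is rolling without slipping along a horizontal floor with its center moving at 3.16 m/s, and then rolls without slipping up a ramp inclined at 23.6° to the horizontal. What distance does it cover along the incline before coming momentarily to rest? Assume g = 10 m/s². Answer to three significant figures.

With I = (2/3)MR², the ratio k = I/(MR²) is 2/3.
Pure rolling means v = ωR; then KE = ½Mv² + ½I(v/R)² = ½(1+k)Mv² = (5/6)Mv².
Setting this equal to Mgh gives the vertical rise h = (1+k)v₀²/(2g) = 1.667×3.16²/(2×10) = 0.8321 m.
Along the incline, d = h/sinθ = 0.8321/sin23.6° ≈ 2.08 m.

d ≈ 2.08 m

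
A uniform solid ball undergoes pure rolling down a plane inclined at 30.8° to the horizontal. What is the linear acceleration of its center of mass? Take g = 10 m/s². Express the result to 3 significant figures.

a ≈ 3.66 m/s²

Here I = (2/5)MR², so the shape factor k = I/(MR²) = 0.4.
Translational: Mg sinθ − f = Ma. Rotational about the CM: fR = Iα = kMRa, so f = kMa.
Eliminating f: Mg sinθ = (1+k)Ma, so a = g sinθ/(1+k) = 10 × sin30.8° / 1.4 ≈ 3.66 m/s².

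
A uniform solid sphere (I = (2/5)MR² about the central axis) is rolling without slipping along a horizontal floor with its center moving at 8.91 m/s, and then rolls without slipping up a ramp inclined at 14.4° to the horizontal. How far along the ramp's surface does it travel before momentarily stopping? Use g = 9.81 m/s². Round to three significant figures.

The moment of inertia is (2/5)MR², giving k ≡ I/(MR²) = 0.4.
Pure rolling means v = ωR; then KE = ½Mv² + ½I(v/R)² = ½(1+k)Mv² = (7/10)Mv².
Setting this equal to Mgh gives the vertical rise h = (1+k)v₀²/(2g) = 1.4×8.91²/(2×9.81) = 5.665 m.
Along the incline, d = h/sinθ = 5.665/sin14.4° ≈ 22.8 m.

d ≈ 22.8 m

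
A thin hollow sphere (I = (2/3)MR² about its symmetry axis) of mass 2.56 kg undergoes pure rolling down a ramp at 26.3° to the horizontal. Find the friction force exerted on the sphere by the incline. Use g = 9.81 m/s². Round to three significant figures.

For this body I = (2/3)MR², i.e. k = I/(MR²) = 2/3.
Translational: Mg sinθ − f = Ma. Rotational about the CM: fR = Iα = kMRa, so f = kMa.
Combining, a = g sinθ/(1+k) and f = kMa = kMg sinθ/(1+k).
f = (2/3) × 2.56 × 9.81 × sin26.3° / 1.667 ≈ 4.45 N.

f ≈ 4.45 N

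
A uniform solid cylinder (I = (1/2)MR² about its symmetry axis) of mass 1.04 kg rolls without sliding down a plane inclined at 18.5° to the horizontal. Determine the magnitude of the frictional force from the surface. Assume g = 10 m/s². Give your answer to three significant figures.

f ≈ 1.10 N

For this body I = (1/2)MR², i.e. k = I/(MR²) = 0.5.
Newton's second law down the slope: Mg sinθ − f = Ma. The torque equation fR = Iα (with α = a/R) gives f = kMa.
Combining, a = g sinθ/(1+k) and f = kMa = kMg sinθ/(1+k).
f = 0.5 × 1.04 × 10 × sin18.5° / 1.5 ≈ 1.10 N.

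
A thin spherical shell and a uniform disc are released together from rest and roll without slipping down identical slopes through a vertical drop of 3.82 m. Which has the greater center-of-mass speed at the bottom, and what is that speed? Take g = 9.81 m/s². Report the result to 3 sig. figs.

the uniform disc, at v ≈ 7.07 m/s

For rolling without slipping, Mgh = ½(1+k)Mv² where k = I/(MR²), so v = √(2gh/(1+k)).
Thin spherical shell: k = 2/3, giving v = √(2×9.81×3.82/1.667) = 6.706 m/s.
Uniform disc: k = 0.5, giving v = √(2×9.81×3.82/1.5) = 7.069 m/s.
The smaller k wins: the uniform disc, at ≈ 7.07 m/s.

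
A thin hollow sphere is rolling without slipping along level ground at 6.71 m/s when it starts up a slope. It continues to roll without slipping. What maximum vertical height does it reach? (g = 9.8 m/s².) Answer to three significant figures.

h ≈ 3.83 m

The moment of inertia is (2/3)MR², giving k ≡ I/(MR²) = 2/3.
Since it rolls without slipping, ω = v/R and KE = ½Mv² + ½Iω² = ½(1+k)Mv² = (5/6)Mv².
At the top the kinetic energy is zero, so (5/6)Mv₀² = Mgh.
Thus h = (1+k)v₀²/(2g) = 1.667 × 6.71² / (2 × 9.8) ≈ 3.83 m.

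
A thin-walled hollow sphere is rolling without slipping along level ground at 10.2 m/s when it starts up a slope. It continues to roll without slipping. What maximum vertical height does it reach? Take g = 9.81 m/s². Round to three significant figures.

h ≈ 8.84 m

Here I = (2/3)MR², so the shape factor k = I/(MR²) = 2/3.
Pure rolling means v = ωR; then KE = ½Mv² + ½I(v/R)² = ½(1+k)Mv² = (5/6)Mv².
All of this converts to potential energy at the highest point: (5/6)Mv₀² = Mgh.
Thus h = (1+k)v₀²/(2g) = 1.667 × 10.2² / (2 × 9.81) ≈ 8.84 m.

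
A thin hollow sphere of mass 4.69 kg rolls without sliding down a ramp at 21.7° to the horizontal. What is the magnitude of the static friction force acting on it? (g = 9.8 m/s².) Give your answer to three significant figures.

f ≈ 6.80 N

Here I = (2/3)MR², so the shape factor k = I/(MR²) = 2/3.
Along the incline Mg sinθ − f = Ma, and torque about the center fR = Iα = kMR²(a/R) gives f = kMa.
Combining, a = g sinθ/(1+k) and f = kMa = kMg sinθ/(1+k).
f = (2/3) × 4.69 × 9.8 × sin21.7° / 1.667 ≈ 6.80 N.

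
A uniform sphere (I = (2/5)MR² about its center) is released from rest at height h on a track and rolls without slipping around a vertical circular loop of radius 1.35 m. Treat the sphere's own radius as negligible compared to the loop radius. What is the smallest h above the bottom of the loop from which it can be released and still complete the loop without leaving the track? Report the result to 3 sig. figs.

With I = (2/5)MR², the ratio k = I/(MR²) is 0.4.
At the top, contact is just lost when gravity alone supplies the centripetal force: Mg = Mv_top²/r, i.e. v_top² = gr.
With ω = v/R, the kinetic energy at speed v is ½(1+k)Mv² = (7/10)Mv².
Energy conservation from release (height h) to the top (height 2r): Mgh = Mg(2r) + (7/10)M·gr.
Thus h_min = 2r + (1+k)r/2 = r(2 + 1.4/2) = 1.35 × 2.7 ≈ 3.65 m.

h_min ≈ 3.65 m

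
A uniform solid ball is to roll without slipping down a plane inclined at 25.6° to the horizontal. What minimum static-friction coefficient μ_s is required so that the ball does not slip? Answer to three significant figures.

μ_min ≈ 0.137

Here I = (2/5)MR², so the shape factor k = I/(MR²) = 0.4.
Newton's second law down the slope: Mg sinθ − f = Ma. The torque equation fR = Iα (with α = a/R) gives f = kMa.
These give a = g sinθ/(1+k) and the required friction f = kMg sinθ/(1+k).
With N = Mg cosθ, the no-slip condition f ≤ μN gives μ_min = f/N = k tanθ/(1+k).
μ_min = 0.4 × tan25.6° / 1.4 ≈ 0.137.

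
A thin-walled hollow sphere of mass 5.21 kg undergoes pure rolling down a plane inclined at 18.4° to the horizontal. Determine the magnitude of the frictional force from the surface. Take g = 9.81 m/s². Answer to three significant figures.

f ≈ 6.45 N

The moment of inertia is (2/3)MR², giving k ≡ I/(MR²) = 2/3.
Along the incline Mg sinθ − f = Ma, and torque about the center fR = Iα = kMR²(a/R) gives f = kMa.
Combining, a = g sinθ/(1+k) and f = kMa = kMg sinθ/(1+k).
f = (2/3) × 5.21 × 9.81 × sin18.4° / 1.667 ≈ 6.45 N.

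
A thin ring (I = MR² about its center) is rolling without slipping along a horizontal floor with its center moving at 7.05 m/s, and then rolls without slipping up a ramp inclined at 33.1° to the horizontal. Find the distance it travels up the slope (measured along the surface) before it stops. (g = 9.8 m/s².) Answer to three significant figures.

Here I = MR², so the shape factor k = I/(MR²) = 1.
Pure rolling means v = ωR; then KE = ½Mv² + ½I(v/R)² = ½(1+k)Mv² = Mv².
Setting this equal to Mgh gives the vertical rise h = (1+k)v₀²/(2g) = 2×7.05²/(2×9.8) = 5.072 m.
Along the incline, d = h/sinθ = 5.072/sin33.1° ≈ 9.29 m.

d ≈ 9.29 m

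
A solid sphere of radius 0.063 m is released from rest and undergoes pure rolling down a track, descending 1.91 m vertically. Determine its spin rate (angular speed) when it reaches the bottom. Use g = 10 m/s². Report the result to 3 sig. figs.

ω ≈ 82.9 rad/s

For this body I = (2/5)MR², i.e. k = I/(MR²) = 0.4.
Pure rolling means v = ωR; then KE = ½Mv² + ½I(v/R)² = ½(1+k)Mv² = (7/10)Mv².
Energy conservation Mgh = ½(1+k)Mv² gives v = √(2gh/(1+k)) = √(2 × 10 × 1.91 / 1.4) = 5.224 m/s.
Then ω = v/R = 5.224 / 0.063 ≈ 82.9 rad/s.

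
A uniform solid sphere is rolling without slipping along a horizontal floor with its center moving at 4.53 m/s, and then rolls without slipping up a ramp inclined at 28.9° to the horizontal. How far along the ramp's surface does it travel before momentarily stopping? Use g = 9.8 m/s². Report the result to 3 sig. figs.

d ≈ 3.03 m

The moment of inertia is (2/5)MR², giving k ≡ I/(MR²) = 0.4.
The rolling condition ω = v/R makes the rotational term ½I(v/R)² = ½kMv², so KE_total = ½(1+k)Mv² = (7/10)Mv².
Setting this equal to Mgh gives the vertical rise h = (1+k)v₀²/(2g) = 1.4×4.53²/(2×9.8) = 1.466 m.
Along the incline, d = h/sinθ = 1.466/sin28.9° ≈ 3.03 m.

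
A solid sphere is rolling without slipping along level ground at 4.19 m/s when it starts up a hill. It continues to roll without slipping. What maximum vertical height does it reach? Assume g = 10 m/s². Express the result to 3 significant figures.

h ≈ 1.23 m

For this body I = (2/5)MR², i.e. k = I/(MR²) = 0.4.
The rolling condition ω = v/R makes the rotational term ½I(v/R)² = ½kMv², so KE_total = ½(1+k)Mv² = (7/10)Mv².
At the top the kinetic energy is zero, so (7/10)Mv₀² = Mgh.
Thus h = (1+k)v₀²/(2g) = 1.4 × 4.19² / (2 × 10) ≈ 1.23 m.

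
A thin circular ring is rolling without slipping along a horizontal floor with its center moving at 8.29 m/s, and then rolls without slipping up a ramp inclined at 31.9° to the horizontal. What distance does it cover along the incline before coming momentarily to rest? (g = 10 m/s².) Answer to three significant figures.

With I = MR², the ratio k = I/(MR²) is 1.
The rolling condition ω = v/R makes the rotational term ½I(v/R)² = ½kMv², so KE_total = ½(1+k)Mv² = Mv².
Setting this equal to Mgh gives the vertical rise h = (1+k)v₀²/(2g) = 2×8.29²/(2×10) = 6.872 m.
Along the incline, d = h/sinθ = 6.872/sin31.9° ≈ 13.0 m.

d ≈ 13.0 m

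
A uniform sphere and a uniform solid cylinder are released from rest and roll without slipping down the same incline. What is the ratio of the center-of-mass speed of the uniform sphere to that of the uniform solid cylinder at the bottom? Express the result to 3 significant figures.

Each satisfies Mgh = ½(1+k)Mv² with k = I/(MR²), so v ∝ 1/√(1+k).
For the uniform sphere k = 0.4; for the uniform solid cylinder k = 0.5.
v₁/v₂ = √((1+k₂)/(1+k₁)) = √(1.5/1.4) ≈ 1.04.

v_ratio ≈ 1.04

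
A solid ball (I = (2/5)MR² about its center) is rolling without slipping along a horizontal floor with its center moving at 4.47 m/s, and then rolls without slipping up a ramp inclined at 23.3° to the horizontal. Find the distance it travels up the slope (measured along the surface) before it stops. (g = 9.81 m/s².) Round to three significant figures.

d ≈ 3.60 m

Here I = (2/5)MR², so the shape factor k = I/(MR²) = 0.4.
Since it rolls without slipping, ω = v/R and KE = ½Mv² + ½Iω² = ½(1+k)Mv² = (7/10)Mv².
Setting this equal to Mgh gives the vertical rise h = (1+k)v₀²/(2g) = 1.4×4.47²/(2×9.81) = 1.426 m.
The distance along the slope is d = h/sinθ = 1.426/sin23.3° ≈ 3.60 m.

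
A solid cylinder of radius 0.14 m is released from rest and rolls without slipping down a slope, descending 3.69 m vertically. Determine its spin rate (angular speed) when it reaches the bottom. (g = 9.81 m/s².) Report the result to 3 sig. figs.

ω ≈ 49.6 rad/s

Here I = (1/2)MR², so the shape factor k = I/(MR²) = 0.5.
Since it rolls without slipping, ω = v/R and KE = ½Mv² + ½Iω² = ½(1+k)Mv² = (3/4)Mv².
Energy conservation Mgh = ½(1+k)Mv² gives v = √(2gh/(1+k)) = √(2 × 9.81 × 3.69 / 1.5) = 6.947 m/s.
Then ω = v/R = 6.947 / 0.14 ≈ 49.6 rad/s.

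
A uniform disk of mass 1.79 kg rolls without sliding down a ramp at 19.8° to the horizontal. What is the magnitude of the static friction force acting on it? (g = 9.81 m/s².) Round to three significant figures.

The moment of inertia is (1/2)MR², giving k ≡ I/(MR²) = 0.5.
Translational: Mg sinθ − f = Ma. Rotational about the CM: fR = Iα = kMRa, so f = kMa.
Combining, a = g sinθ/(1+k) and f = kMa = kMg sinθ/(1+k).
f = 0.5 × 1.79 × 9.81 × sin19.8° / 1.5 ≈ 1.98 N.

f ≈ 1.98 N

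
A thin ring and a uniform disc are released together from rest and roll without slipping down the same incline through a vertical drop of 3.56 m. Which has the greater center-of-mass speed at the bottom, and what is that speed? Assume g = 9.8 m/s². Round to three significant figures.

the uniform disc, at v ≈ 6.82 m/s

For rolling without slipping, Mgh = ½(1+k)Mv² where k = I/(MR²), so v = √(2gh/(1+k)).
Thin ring: k = 1, giving v = √(2×9.8×3.56/2) = 5.907 m/s.
Uniform disc: k = 0.5, giving v = √(2×9.8×3.56/1.5) = 6.82 m/s.
The smaller k wins: the uniform disc, at ≈ 6.82 m/s.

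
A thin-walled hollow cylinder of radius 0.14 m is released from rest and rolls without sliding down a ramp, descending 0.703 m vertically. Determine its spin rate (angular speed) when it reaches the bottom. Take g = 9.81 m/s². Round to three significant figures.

ω ≈ 18.8 rad/s

With I = MR², the ratio k = I/(MR²) is 1.
Rolling without slipping gives ω = v/R, so the total kinetic energy is ½Mv² + ½Iω² = ½(1+k)Mv² = Mv².
Energy conservation Mgh = ½(1+k)Mv² gives v = √(2gh/(1+k)) = √(2 × 9.81 × 0.703 / 2) = 2.626 m/s.
The angular speed follows from ω = v/R = 2.626/0.14 ≈ 18.8 rad/s.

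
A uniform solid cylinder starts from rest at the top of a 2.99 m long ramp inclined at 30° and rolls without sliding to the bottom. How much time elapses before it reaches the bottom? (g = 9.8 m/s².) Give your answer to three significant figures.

t ≈ 1.35 s

With I = (1/2)MR², the ratio k = I/(MR²) is 0.5.
Translational: Mg sinθ − f = Ma. Rotational about the CM: fR = Iα = kMRa, so f = kMa.
Hence a = g sinθ/(1+k) = 9.8×sin30°/1.5 = 3.267 m/s².
Starting from rest, L = ½at², so t = √(2L/a) = √(2×2.99/3.267) ≈ 1.35 s.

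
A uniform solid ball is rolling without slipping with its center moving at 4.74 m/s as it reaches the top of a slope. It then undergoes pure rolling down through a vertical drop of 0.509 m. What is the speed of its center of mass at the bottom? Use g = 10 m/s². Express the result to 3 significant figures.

For this body I = (2/5)MR², i.e. k = I/(MR²) = 0.4.
Since it rolls without slipping, ω = v/R and KE = ½Mv² + ½Iω² = ½(1+k)Mv² = (7/10)Mv².
Energy conservation: (7/10)Mv₀² + Mgh = (7/10)Mv², so v² = v₀² + 2gh/(1+k).
v = √(4.74² + 2×10×0.509/1.4) = √29.74 ≈ 5.45 m/s.

v ≈ 5.45 m/s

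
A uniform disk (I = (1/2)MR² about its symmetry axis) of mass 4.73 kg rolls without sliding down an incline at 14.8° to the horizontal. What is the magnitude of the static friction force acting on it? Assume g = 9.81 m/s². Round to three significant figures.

Here I = (1/2)MR², so the shape factor k = I/(MR²) = 0.5.
Translational: Mg sinθ − f = Ma. Rotational about the CM: fR = Iα = kMRa, so f = kMa.
Combining, a = g sinθ/(1+k) and f = kMa = kMg sinθ/(1+k).
f = 0.5 × 4.73 × 9.81 × sin14.8° / 1.5 ≈ 3.95 N.

f ≈ 3.95 N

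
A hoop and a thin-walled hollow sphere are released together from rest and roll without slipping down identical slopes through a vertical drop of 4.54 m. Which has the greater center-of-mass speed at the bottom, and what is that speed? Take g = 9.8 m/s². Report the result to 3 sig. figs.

the thin-walled hollow sphere, at v ≈ 7.31 m/s

For rolling without slipping, Mgh = ½(1+k)Mv² where k = I/(MR²), so v = √(2gh/(1+k)).
Hoop: k = 1, giving v = √(2×9.8×4.54/2) = 6.67 m/s.
Thin-walled hollow sphere: k = 2/3, giving v = √(2×9.8×4.54/1.667) = 7.307 m/s.
The smaller k wins: the thin-walled hollow sphere, at ≈ 7.31 m/s.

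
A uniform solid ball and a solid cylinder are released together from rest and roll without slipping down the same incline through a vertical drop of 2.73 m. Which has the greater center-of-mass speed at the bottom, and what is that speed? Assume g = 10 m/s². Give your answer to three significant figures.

For rolling without slipping, Mgh = ½(1+k)Mv² where k = I/(MR²), so v = √(2gh/(1+k)).
Uniform solid ball: k = 0.4, giving v = √(2×10×2.73/1.4) = 6.245 m/s.
Solid cylinder: k = 0.5, giving v = √(2×10×2.73/1.5) = 6.033 m/s.
The smaller k wins: the uniform solid ball, at ≈ 6.24 m/s.

the uniform solid ball, at v ≈ 6.24 m/s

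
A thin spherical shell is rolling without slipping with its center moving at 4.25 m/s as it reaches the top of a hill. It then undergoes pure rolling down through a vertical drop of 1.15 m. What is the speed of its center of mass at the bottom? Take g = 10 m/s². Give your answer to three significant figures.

v ≈ 5.64 m/s

The moment of inertia is (2/3)MR², giving k ≡ I/(MR²) = 2/3.
Since it rolls without slipping, ω = v/R and KE = ½Mv² + ½Iω² = ½(1+k)Mv² = (5/6)Mv².
Conserving energy between top and bottom: (5/6)Mv² = (5/6)Mv₀² + Mgh, hence v² = v₀² + 2gh/(1+k).
v = √(4.25² + 2×10×1.15/1.667) = √31.86 ≈ 5.64 m/s.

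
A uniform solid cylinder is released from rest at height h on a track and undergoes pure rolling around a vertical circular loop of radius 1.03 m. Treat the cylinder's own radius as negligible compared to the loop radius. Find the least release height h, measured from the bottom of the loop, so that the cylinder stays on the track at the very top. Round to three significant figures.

h_min ≈ 2.83 m

Here I = (1/2)MR², so the shape factor k = I/(MR²) = 0.5.
At the top, contact is just lost when gravity alone supplies the centripetal force: Mg = Mv_top²/r, i.e. v_top² = gr.
With ω = v/R, the kinetic energy at speed v is ½(1+k)Mv² = (3/4)Mv².
Energy conservation from release (height h) to the top (height 2r): Mgh = Mg(2r) + (3/4)M·gr.
Thus h_min = 2r + (1+k)r/2 = r(2 + 1.5/2) = 1.03 × 2.75 ≈ 2.83 m.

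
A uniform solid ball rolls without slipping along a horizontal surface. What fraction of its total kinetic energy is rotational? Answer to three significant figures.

For this body I = (2/5)MR², i.e. k = I/(MR²) = 0.4.
Since ω = v/R, the translational part is ½Mv² and the rotational part is ½I(v/R)² = ½kMv²; the total is ½(1+k)Mv².
The rotational fraction is therefore k/(1+k) = 0.4/1.4 ≈ 0.286.

fraction ≈ 0.286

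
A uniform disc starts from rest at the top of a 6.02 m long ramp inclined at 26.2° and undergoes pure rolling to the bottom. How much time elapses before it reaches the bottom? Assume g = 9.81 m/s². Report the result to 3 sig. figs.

t ≈ 2.04 s

The moment of inertia is (1/2)MR², giving k ≡ I/(MR²) = 0.5.
Translational: Mg sinθ − f = Ma. Rotational about the CM: fR = Iα = kMRa, so f = kMa.
Hence a = g sinθ/(1+k) = 9.81×sin26.2°/1.5 = 2.887 m/s².
Starting from rest, L = ½at², so t = √(2L/a) = √(2×6.02/2.887) ≈ 2.04 s.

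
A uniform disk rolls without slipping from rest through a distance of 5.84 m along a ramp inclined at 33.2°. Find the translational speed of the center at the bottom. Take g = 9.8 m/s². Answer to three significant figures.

v ≈ 6.46 m/s

For this body I = (1/2)MR², i.e. k = I/(MR²) = 0.5.
Since it rolls without slipping, ω = v/R and KE = ½Mv² + ½Iω² = ½(1+k)Mv² = (3/4)Mv².
The vertical drop is h = L sinθ = 5.84 × sin33.2° = 3.198 m.
Setting Mgh = (3/4)Mv² gives v = √(2gh/(1+k)) = √(2·9.8·3.198/1.5) ≈ 6.46 m/s.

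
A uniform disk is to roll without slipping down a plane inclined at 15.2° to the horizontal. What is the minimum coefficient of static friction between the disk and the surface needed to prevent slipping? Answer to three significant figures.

With I = (1/2)MR², the ratio k = I/(MR²) is 0.5.
Translational: Mg sinθ − f = Ma. Rotational about the CM: fR = Iα = kMRa, so f = kMa.
These give a = g sinθ/(1+k) and the required friction f = kMg sinθ/(1+k).
The normal force is N = Mg cosθ, so μ_min = f/N = k tanθ/(1+k).
μ_min = 0.5 × tan15.2° / 1.5 ≈ 0.0906.

μ_min ≈ 0.0906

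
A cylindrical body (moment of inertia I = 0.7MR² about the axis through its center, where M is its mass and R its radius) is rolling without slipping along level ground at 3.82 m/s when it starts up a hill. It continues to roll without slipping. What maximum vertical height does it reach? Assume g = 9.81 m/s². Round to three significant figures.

h ≈ 1.26 m

With I = 0.7MR², the ratio k = I/(MR²) is 0.7.
Since it rolls without slipping, ω = v/R and KE = ½Mv² + ½Iω² = ½(1+k)Mv² = (17/20)Mv².
All of this converts to potential energy at the highest point: (17/20)Mv₀² = Mgh.
Thus h = (1+k)v₀²/(2g) = 1.7 × 3.82² / (2 × 9.81) ≈ 1.26 m.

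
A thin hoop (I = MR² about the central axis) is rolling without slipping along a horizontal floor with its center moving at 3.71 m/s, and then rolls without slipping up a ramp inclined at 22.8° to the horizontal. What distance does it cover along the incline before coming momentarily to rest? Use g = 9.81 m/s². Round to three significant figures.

With I = MR², the ratio k = I/(MR²) is 1.
Pure rolling means v = ωR; then KE = ½Mv² + ½I(v/R)² = ½(1+k)Mv² = Mv².
Setting this equal to Mgh gives the vertical rise h = (1+k)v₀²/(2g) = 2×3.71²/(2×9.81) = 1.403 m.
Along the incline, d = h/sinθ = 1.403/sin22.8° ≈ 3.62 m.

d ≈ 3.62 m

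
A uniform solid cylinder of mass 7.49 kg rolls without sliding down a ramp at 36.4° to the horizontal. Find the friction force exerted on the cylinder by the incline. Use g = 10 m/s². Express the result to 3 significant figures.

The moment of inertia is (1/2)MR², giving k ≡ I/(MR²) = 0.5.
Newton's second law down the slope: Mg sinθ − f = Ma. The torque equation fR = Iα (with α = a/R) gives f = kMa.
Combining, a = g sinθ/(1+k) and f = kMa = kMg sinθ/(1+k).
f = 0.5 × 7.49 × 10 × sin36.4° / 1.5 ≈ 14.8 N.

f ≈ 14.8 N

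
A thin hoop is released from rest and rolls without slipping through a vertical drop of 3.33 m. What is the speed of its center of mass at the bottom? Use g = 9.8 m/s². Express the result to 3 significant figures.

Here I = MR², so the shape factor k = I/(MR²) = 1.
Pure rolling means v = ωR; then KE = ½Mv² + ½I(v/R)² = ½(1+k)Mv² = Mv².
Energy conservation: Mgh = Mv², so v = √(2gh/(1+k)) = √(2 × 9.8 × 3.33 / 2) ≈ 5.71 m/s.

v ≈ 5.71 m/s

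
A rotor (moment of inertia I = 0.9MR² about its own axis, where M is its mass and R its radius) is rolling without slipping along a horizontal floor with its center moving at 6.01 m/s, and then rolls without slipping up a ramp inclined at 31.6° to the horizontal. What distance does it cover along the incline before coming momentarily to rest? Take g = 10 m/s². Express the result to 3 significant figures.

For this body I = 0.9MR², i.e. k = I/(MR²) = 0.9.
The rolling condition ω = v/R makes the rotational term ½I(v/R)² = ½kMv², so KE_total = ½(1+k)Mv² = (19/20)Mv².
Setting this equal to Mgh gives the vertical rise h = (1+k)v₀²/(2g) = 1.9×6.01²/(2×10) = 3.431 m.
Along the incline, d = h/sinθ = 3.431/sin31.6° ≈ 6.55 m.

d ≈ 6.55 m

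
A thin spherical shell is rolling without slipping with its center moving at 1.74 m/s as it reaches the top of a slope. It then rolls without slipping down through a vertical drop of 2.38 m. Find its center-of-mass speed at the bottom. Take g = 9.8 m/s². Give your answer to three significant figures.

With I = (2/3)MR², the ratio k = I/(MR²) is 2/3.
Rolling without slipping gives ω = v/R, so the total kinetic energy is ½Mv² + ½Iω² = ½(1+k)Mv² = (5/6)Mv².
Conserving energy between top and bottom: (5/6)Mv² = (5/6)Mv₀² + Mgh, hence v² = v₀² + 2gh/(1+k).
v = √(1.74² + 2×9.8×2.38/1.667) = √31.02 ≈ 5.57 m/s.

v ≈ 5.57 m/s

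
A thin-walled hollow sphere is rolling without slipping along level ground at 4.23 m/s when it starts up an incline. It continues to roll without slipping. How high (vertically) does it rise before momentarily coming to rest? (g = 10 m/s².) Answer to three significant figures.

With I = (2/3)MR², the ratio k = I/(MR²) is 2/3.
Pure rolling means v = ωR; then KE = ½Mv² + ½I(v/R)² = ½(1+k)Mv² = (5/6)Mv².
All of this converts to potential energy at the highest point: (5/6)Mv₀² = Mgh.
Thus h = (1+k)v₀²/(2g) = 1.667 × 4.23² / (2 × 10) ≈ 1.49 m.

h ≈ 1.49 m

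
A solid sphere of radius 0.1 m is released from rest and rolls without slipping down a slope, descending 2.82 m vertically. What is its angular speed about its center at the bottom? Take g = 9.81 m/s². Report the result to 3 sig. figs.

ω ≈ 62.9 rad/s

For this body I = (2/5)MR², i.e. k = I/(MR²) = 0.4.
Since it rolls without slipping, ω = v/R and KE = ½Mv² + ½Iω² = ½(1+k)Mv² = (7/10)Mv².
Energy conservation Mgh = ½(1+k)Mv² gives v = √(2gh/(1+k)) = √(2 × 9.81 × 2.82 / 1.4) = 6.287 m/s.
The angular speed follows from ω = v/R = 6.287/0.1 ≈ 62.9 rad/s.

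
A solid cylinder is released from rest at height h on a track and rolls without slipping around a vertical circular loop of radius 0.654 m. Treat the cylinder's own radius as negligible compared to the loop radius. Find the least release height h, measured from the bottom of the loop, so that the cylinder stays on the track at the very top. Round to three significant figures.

h_min ≈ 1.80 m

For this body I = (1/2)MR², i.e. k = I/(MR²) = 0.5.
At the top, contact is just lost when gravity alone supplies the centripetal force: Mg = Mv_top²/r, i.e. v_top² = gr.
With ω = v/R, the kinetic energy at speed v is ½(1+k)Mv² = (3/4)Mv².
Energy conservation from release (height h) to the top (height 2r): Mgh = Mg(2r) + (3/4)M·gr.
Thus h_min = 2r + (1+k)r/2 = r(2 + 1.5/2) = 0.654 × 2.75 ≈ 1.80 m.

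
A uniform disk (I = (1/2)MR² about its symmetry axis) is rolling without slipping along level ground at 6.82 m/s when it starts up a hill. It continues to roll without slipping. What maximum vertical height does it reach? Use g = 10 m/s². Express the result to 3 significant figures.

With I = (1/2)MR², the ratio k = I/(MR²) is 0.5.
The rolling condition ω = v/R makes the rotational term ½I(v/R)² = ½kMv², so KE_total = ½(1+k)Mv² = (3/4)Mv².
All of this converts to potential energy at the highest point: (3/4)Mv₀² = Mgh.
Thus h = (1+k)v₀²/(2g) = 1.5 × 6.82² / (2 × 10) ≈ 3.49 m.

h ≈ 3.49 m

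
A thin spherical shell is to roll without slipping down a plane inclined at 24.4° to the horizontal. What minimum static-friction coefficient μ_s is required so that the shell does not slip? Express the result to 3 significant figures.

For this body I = (2/3)MR², i.e. k = I/(MR²) = 2/3.
Along the incline Mg sinθ − f = Ma, and torque about the center fR = Iα = kMR²(a/R) gives f = kMa.
These give a = g sinθ/(1+k) and the required friction f = kMg sinθ/(1+k).
With N = Mg cosθ, the no-slip condition f ≤ μN gives μ_min = f/N = k tanθ/(1+k).
μ_min = (2/3) × tan24.4° / 1.667 ≈ 0.181.

μ_min ≈ 0.181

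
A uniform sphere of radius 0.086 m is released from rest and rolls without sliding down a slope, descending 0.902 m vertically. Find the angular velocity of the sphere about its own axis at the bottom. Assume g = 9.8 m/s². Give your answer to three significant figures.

ω ≈ 41.3 rad/s

For this body I = (2/5)MR², i.e. k = I/(MR²) = 0.4.
Pure rolling means v = ωR; then KE = ½Mv² + ½I(v/R)² = ½(1+k)Mv² = (7/10)Mv².
Energy conservation Mgh = ½(1+k)Mv² gives v = √(2gh/(1+k)) = √(2 × 9.8 × 0.902 / 1.4) = 3.554 m/s.
Then ω = v/R = 3.554 / 0.086 ≈ 41.3 rad/s.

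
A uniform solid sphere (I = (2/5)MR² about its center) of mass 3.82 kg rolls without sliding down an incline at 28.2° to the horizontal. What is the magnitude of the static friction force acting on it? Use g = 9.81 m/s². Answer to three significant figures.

The moment of inertia is (2/5)MR², giving k ≡ I/(MR²) = 0.4.
Along the incline Mg sinθ − f = Ma, and torque about the center fR = Iα = kMR²(a/R) gives f = kMa.
Combining, a = g sinθ/(1+k) and f = kMa = kMg sinθ/(1+k).
f = 0.4 × 3.82 × 9.81 × sin28.2° / 1.4 ≈ 5.06 N.

f ≈ 5.06 N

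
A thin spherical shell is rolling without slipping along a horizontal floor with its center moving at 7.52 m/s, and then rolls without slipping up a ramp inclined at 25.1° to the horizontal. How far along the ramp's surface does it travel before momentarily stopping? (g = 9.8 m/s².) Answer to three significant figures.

The moment of inertia is (2/3)MR², giving k ≡ I/(MR²) = 2/3.
The rolling condition ω = v/R makes the rotational term ½I(v/R)² = ½kMv², so KE_total = ½(1+k)Mv² = (5/6)Mv².
Setting this equal to Mgh gives the vertical rise h = (1+k)v₀²/(2g) = 1.667×7.52²/(2×9.8) = 4.809 m.
The distance along the slope is d = h/sinθ = 4.809/sin25.1° ≈ 11.3 m.

d ≈ 11.3 m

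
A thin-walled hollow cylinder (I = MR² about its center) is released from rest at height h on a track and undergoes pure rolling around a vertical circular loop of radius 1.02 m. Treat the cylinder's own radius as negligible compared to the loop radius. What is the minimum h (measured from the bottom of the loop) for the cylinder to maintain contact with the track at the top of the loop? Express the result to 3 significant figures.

With I = MR², the ratio k = I/(MR²) is 1.
At the top of the loop, the minimum-contact condition is Mg = Mv_top²/r, so v_top² = gr.
With ω = v/R, the kinetic energy at speed v is ½(1+k)Mv² = Mv².
Energy conservation from release (height h) to the top (height 2r): Mgh = Mg(2r) + M·gr.
Thus h_min = 2r + (1+k)r/2 = r(2 + 2/2) = 1.02 × 3 ≈ 3.06 m.

h_min ≈ 3.06 m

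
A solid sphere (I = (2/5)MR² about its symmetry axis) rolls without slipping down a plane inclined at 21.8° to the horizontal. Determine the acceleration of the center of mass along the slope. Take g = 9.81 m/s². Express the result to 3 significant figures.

Here I = (2/5)MR², so the shape factor k = I/(MR²) = 0.4.
Translational: Mg sinθ − f = Ma. Rotational about the CM: fR = Iα = kMRa, so f = kMa.
Eliminating f: Mg sinθ = (1+k)Ma, so a = g sinθ/(1+k) = 9.81 × sin21.8° / 1.4 ≈ 2.60 m/s².

a ≈ 2.60 m/s²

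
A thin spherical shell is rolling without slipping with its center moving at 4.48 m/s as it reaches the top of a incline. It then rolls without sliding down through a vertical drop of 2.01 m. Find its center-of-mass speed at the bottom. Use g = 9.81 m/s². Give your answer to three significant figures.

v ≈ 6.61 m/s

The moment of inertia is (2/3)MR², giving k ≡ I/(MR²) = 2/3.
Pure rolling means v = ωR; then KE = ½Mv² + ½I(v/R)² = ½(1+k)Mv² = (5/6)Mv².
Energy conservation: (5/6)Mv₀² + Mgh = (5/6)Mv², so v² = v₀² + 2gh/(1+k).
v = √(4.48² + 2×9.81×2.01/1.667) = √43.73 ≈ 6.61 m/s.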